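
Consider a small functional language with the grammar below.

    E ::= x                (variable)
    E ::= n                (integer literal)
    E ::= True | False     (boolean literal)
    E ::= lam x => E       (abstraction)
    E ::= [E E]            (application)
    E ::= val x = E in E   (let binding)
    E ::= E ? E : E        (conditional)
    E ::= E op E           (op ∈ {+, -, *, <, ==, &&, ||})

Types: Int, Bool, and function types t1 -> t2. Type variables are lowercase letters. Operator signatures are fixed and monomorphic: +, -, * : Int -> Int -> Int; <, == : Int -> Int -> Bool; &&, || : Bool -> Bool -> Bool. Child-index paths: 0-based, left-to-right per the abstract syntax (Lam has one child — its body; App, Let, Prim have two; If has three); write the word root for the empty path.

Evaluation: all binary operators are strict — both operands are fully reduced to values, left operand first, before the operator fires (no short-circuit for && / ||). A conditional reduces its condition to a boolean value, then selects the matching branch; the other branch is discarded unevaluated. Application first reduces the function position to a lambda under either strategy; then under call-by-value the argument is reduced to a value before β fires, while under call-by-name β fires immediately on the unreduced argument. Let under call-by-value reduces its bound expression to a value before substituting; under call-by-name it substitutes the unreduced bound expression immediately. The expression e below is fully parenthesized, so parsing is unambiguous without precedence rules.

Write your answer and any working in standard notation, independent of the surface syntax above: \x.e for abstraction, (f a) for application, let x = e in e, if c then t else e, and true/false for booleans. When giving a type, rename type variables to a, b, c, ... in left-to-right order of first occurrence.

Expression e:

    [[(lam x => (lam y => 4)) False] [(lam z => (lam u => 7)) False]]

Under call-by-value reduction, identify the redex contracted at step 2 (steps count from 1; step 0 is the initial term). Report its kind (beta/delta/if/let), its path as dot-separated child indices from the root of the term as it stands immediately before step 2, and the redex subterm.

Trace:
step 0: (((\x.(\y.4)) false) ((\z.(\u.7)) false))
step 1: [beta@0] ((\y.4) ((\z.(\u.7)) false))
step 2: [beta@1] ((\y.4) (\u.7))

Answer: beta at 1 : ((\z.(\u.7)) false)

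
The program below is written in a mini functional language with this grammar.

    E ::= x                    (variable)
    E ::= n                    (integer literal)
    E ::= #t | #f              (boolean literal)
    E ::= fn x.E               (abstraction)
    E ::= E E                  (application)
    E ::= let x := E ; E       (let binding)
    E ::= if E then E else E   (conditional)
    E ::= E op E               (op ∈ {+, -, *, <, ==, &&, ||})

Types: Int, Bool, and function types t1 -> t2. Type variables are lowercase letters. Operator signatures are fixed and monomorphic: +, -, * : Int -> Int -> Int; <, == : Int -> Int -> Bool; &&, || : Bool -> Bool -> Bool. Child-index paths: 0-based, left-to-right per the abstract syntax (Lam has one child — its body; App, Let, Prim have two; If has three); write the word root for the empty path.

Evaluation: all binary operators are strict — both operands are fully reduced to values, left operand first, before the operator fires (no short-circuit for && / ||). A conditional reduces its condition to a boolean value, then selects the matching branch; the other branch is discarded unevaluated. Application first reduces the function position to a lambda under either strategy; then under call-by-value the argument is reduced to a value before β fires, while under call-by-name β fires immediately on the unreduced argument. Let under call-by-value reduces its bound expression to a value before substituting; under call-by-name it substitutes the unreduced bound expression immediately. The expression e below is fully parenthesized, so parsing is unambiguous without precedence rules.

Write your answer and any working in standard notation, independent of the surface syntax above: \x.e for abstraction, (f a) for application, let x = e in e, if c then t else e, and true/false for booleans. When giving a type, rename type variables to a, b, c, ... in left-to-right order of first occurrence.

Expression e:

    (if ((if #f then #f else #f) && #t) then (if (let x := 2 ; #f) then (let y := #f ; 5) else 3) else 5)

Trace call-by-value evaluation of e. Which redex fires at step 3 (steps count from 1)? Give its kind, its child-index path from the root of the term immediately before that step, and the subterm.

Answer: if at root : (if false then (if (let x = 2 in false) then (let y = false in 5) else 3) else 5)

Working:
step 0: (if ((if false then false else false) && true) then (if (let x = 2 in false) then (let y = false in 5) else 3) else 5)
step 1: [if@0.0] (if (false && true) then (if (let x = 2 in false) then (let y = false in 5) else 3) else 5)
step 2: [delta@0] (if false then (if (let x = 2 in false) then (let y = false in 5) else 3) else 5)
step 3: [if@root] 5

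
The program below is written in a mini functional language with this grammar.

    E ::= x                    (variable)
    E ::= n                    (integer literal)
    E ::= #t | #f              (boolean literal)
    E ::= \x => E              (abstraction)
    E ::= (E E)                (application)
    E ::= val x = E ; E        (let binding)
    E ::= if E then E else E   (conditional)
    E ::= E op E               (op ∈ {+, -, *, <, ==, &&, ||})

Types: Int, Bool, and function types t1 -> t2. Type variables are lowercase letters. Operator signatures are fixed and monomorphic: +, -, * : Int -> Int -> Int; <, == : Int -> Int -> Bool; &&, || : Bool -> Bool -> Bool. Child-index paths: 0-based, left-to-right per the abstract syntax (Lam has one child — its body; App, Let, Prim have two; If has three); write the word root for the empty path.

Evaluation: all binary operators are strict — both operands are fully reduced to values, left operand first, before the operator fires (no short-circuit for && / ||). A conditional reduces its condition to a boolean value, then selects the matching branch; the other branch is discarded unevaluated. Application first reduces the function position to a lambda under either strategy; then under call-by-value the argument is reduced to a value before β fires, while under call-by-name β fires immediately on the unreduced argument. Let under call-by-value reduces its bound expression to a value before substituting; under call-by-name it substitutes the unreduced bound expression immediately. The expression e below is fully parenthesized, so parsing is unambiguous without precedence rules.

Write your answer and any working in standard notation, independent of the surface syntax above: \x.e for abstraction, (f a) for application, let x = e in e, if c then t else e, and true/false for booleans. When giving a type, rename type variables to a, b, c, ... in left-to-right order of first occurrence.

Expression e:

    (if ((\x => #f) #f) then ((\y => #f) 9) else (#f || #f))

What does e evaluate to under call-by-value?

Working:
step 0: (if ((\x.false) false) then ((\y.false) 9) else (false || false))
step 1: [beta@0] (if false then ((\y.false) 9) else (false || false))
step 2: [if@root] (false || false)
step 3: [delta@root] false

Answer: false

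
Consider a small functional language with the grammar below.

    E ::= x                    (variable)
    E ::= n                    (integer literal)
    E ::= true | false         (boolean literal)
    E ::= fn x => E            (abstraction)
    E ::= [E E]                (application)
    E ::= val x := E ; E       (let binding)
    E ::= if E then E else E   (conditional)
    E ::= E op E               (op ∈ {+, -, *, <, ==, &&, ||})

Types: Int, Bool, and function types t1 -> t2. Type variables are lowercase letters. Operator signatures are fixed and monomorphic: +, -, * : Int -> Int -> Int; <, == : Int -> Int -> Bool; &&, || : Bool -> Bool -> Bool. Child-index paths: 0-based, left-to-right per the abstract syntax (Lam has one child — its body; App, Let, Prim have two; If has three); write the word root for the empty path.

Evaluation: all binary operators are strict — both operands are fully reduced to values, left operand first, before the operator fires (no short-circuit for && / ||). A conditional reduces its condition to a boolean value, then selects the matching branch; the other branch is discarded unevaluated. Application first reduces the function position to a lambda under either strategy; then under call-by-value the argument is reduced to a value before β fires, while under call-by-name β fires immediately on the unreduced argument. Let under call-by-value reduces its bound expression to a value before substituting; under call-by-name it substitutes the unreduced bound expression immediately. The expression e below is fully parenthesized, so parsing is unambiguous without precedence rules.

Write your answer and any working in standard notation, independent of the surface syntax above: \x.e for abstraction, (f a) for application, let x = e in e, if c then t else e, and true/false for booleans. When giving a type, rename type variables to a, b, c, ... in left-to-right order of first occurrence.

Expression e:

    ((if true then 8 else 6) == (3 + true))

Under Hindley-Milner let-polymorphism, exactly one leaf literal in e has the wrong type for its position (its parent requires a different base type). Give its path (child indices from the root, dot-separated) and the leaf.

Answer: 1.1 : true

Trace:
  unify Bool ~ Bool
  unify Int ~ Int
  unify Int ~ Int
  unify Int ~ Int
  unify Bool ~ Int
  FAIL: mismatch Bool ~ Int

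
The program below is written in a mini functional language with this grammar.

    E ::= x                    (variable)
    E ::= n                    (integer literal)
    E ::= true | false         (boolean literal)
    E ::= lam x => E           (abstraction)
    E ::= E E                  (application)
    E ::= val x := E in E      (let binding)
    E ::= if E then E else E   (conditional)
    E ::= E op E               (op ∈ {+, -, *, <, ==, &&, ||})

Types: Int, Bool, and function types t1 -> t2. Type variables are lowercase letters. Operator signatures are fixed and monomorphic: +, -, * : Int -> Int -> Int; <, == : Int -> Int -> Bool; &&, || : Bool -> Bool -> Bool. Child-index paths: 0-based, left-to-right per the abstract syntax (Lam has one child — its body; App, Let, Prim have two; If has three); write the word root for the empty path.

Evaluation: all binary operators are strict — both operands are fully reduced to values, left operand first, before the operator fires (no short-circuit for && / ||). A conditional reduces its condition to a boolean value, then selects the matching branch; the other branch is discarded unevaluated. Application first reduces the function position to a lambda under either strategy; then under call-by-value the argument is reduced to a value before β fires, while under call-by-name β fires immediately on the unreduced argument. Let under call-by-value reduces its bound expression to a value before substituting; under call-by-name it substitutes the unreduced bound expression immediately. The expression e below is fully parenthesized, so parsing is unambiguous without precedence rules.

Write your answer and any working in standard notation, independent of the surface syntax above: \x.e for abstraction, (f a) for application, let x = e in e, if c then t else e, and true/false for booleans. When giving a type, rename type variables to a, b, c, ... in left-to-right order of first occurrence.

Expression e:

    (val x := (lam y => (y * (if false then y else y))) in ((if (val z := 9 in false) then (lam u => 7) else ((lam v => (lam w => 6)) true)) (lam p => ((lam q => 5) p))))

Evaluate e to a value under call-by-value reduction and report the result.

Derivation:
step 0: (let x = (\y.(y * (if false then y else y))) in ((if (let z = 9 in false) then (\u.7) else ((\v.(\w.6)) true)) (\p.((\q.5) p))))
step 1: [let@root] ((if (let z = 9 in false) then (\u.7) else ((\v.(\w.6)) true)) (\p.((\q.5) p)))
step 2: [let@0.0] ((if false then (\u.7) else ((\v.(\w.6)) true)) (\p.((\q.5) p)))
step 3: [if@0] (((\v.(\w.6)) true) (\p.((\q.5) p)))
step 4: [beta@0] ((\w.6) (\p.((\q.5) p)))
step 5: [beta@root] 6

Answer: 6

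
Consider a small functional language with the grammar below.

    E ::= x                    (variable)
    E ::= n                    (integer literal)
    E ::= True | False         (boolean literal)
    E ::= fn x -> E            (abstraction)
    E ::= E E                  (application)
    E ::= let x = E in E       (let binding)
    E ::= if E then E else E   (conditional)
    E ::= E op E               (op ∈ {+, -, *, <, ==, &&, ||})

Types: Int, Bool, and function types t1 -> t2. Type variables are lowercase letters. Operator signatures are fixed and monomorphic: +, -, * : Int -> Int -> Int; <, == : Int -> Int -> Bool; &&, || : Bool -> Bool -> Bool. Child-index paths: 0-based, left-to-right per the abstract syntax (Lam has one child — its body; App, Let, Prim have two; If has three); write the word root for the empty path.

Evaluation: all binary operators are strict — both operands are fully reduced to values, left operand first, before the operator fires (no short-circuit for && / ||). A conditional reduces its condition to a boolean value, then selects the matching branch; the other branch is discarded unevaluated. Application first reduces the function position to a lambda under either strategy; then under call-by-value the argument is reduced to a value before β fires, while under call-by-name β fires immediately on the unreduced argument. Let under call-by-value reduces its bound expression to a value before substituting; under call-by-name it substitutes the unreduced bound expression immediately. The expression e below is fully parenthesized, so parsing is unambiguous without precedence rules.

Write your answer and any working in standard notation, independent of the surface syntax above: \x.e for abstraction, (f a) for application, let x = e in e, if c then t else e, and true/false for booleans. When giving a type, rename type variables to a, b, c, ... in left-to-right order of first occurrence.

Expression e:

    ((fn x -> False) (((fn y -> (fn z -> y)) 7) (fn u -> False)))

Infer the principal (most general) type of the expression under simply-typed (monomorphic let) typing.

Answer: Bool

Working:
\x._ : a -> Bool
y : b
\z._ : c -> b
\y._ : b -> c -> b
  unify b -> c -> b ~ Int -> d
  unify b ~ Int
  unify c -> Int ~ d
_ _ : c -> Int
\u._ : e -> Bool
  unify c -> Int ~ (e -> Bool) -> f
  unify c ~ e -> Bool
  unify Int ~ f
_ _ : Int
  unify a -> Bool ~ Int -> g
  unify a ~ Int
  unify Bool ~ g
_ _ : Bool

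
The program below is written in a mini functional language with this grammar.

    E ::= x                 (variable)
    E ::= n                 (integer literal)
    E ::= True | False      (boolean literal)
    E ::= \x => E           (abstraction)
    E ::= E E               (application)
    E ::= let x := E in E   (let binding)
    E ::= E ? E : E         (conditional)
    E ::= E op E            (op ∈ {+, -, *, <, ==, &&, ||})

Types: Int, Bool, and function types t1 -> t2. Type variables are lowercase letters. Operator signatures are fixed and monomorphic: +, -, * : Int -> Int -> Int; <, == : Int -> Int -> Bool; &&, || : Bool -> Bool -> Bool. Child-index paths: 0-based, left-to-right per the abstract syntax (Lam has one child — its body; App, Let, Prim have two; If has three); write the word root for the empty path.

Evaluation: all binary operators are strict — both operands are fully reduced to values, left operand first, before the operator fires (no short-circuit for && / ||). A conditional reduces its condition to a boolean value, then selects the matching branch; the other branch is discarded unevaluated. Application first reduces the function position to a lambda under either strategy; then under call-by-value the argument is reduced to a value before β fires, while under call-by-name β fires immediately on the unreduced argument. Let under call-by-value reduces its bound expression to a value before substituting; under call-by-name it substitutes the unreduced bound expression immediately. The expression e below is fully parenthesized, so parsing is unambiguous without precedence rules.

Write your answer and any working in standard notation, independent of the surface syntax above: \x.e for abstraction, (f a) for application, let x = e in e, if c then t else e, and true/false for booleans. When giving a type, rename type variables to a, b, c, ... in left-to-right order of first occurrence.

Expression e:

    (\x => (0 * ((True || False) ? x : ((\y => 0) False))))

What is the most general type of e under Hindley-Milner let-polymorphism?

Working:
  unify Int ~ Int
  unify Bool ~ Bool
  unify Bool ~ Bool
  unify Bool ~ Bool
x : a
\y._ : b -> Int
  unify b -> Int ~ Bool -> c
  unify b ~ Bool
  unify Int ~ c
_ _ : Int
  unify a ~ Int
  unify Int ~ Int
\x._ : Int -> Int

Answer: Int -> Int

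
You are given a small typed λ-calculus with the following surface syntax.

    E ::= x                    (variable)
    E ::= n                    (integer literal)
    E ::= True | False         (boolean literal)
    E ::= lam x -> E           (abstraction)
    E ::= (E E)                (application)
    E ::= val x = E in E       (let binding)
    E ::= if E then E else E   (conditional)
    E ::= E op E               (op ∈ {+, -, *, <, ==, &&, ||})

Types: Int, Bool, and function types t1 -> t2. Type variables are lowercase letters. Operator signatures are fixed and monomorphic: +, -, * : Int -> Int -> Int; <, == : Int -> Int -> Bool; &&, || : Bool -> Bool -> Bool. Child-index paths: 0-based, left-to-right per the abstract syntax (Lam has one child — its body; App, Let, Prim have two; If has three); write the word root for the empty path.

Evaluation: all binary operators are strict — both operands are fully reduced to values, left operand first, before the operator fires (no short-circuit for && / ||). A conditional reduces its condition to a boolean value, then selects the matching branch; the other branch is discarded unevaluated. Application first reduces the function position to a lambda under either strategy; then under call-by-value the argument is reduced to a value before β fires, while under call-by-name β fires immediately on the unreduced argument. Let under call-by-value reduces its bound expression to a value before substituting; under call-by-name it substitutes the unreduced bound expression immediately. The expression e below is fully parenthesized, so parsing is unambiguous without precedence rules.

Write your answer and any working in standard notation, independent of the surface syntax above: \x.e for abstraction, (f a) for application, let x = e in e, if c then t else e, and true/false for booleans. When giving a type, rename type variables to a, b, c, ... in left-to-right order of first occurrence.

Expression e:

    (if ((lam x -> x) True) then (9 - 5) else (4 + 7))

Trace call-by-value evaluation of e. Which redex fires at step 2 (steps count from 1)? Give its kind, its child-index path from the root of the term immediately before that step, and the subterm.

Answer: if at root : (if true then (9 - 5) else (4 + 7))

Trace:
step 0: (if ((\x.x) true) then (9 - 5) else (4 + 7))
step 1: [beta@0] (if true then (9 - 5) else (4 + 7))
step 2: [if@root] (9 - 5)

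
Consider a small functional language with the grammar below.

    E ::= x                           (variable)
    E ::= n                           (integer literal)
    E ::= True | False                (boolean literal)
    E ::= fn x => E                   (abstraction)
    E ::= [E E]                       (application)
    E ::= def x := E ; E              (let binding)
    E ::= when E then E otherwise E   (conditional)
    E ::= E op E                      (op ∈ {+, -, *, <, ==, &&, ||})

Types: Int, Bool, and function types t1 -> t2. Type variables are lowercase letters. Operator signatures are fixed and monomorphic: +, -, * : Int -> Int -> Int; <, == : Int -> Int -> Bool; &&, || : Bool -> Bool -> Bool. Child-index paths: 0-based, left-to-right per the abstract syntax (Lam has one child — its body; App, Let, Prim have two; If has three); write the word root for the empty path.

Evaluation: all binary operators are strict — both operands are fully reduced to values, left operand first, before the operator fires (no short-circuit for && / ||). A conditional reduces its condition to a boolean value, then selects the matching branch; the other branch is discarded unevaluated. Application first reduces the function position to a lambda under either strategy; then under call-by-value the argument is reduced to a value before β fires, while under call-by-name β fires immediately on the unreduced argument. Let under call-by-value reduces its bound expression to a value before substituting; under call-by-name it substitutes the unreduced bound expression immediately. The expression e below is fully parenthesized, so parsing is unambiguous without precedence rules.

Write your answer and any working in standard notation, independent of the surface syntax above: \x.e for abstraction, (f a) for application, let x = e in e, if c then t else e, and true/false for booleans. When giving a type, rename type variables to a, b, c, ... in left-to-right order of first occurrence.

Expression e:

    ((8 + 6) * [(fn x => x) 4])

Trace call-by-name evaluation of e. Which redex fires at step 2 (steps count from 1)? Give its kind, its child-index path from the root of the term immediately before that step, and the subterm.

Answer: beta at 1 : ((\x.x) 4)

Working:
step 0: ((8 + 6) * ((\x.x) 4))
step 1: [delta@0] (14 * ((\x.x) 4))
step 2: [beta@1] (14 * 4)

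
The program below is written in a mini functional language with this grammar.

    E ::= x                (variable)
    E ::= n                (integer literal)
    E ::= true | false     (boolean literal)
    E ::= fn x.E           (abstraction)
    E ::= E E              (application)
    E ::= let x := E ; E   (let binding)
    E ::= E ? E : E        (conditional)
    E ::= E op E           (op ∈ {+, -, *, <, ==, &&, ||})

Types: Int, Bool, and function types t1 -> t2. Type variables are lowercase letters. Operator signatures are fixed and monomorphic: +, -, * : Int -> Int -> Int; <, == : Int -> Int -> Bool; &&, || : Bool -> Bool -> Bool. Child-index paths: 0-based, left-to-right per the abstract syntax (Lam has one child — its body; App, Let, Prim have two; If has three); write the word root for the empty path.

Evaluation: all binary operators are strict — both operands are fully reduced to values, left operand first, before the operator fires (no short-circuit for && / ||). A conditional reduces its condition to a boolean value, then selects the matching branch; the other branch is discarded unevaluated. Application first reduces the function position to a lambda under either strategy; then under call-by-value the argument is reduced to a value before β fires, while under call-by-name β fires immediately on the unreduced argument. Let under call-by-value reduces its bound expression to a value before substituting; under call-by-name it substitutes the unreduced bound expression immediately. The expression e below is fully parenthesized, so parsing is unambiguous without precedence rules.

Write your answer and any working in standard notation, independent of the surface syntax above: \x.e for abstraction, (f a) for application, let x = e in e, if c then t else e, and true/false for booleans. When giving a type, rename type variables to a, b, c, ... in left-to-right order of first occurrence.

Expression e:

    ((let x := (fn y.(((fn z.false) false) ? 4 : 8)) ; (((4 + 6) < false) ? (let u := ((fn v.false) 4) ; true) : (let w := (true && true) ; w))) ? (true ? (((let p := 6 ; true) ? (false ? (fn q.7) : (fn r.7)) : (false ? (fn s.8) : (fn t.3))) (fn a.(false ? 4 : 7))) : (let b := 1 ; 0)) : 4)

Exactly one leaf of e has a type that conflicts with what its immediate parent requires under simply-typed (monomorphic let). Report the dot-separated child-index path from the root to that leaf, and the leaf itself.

Answer: 0.1.0.1 : false

Derivation:
\z._ : b -> Bool
  unify b -> Bool ~ Bool -> c
  unify b ~ Bool
  unify Bool ~ c
_ _ : Bool
  unify Bool ~ Bool
  unify Int ~ Int
\y._ : a -> Int
let x : a -> Int
  unify Int ~ Int
  unify Int ~ Int
  unify Int ~ Int
  unify Bool ~ Int
  FAIL: mismatch Bool ~ Int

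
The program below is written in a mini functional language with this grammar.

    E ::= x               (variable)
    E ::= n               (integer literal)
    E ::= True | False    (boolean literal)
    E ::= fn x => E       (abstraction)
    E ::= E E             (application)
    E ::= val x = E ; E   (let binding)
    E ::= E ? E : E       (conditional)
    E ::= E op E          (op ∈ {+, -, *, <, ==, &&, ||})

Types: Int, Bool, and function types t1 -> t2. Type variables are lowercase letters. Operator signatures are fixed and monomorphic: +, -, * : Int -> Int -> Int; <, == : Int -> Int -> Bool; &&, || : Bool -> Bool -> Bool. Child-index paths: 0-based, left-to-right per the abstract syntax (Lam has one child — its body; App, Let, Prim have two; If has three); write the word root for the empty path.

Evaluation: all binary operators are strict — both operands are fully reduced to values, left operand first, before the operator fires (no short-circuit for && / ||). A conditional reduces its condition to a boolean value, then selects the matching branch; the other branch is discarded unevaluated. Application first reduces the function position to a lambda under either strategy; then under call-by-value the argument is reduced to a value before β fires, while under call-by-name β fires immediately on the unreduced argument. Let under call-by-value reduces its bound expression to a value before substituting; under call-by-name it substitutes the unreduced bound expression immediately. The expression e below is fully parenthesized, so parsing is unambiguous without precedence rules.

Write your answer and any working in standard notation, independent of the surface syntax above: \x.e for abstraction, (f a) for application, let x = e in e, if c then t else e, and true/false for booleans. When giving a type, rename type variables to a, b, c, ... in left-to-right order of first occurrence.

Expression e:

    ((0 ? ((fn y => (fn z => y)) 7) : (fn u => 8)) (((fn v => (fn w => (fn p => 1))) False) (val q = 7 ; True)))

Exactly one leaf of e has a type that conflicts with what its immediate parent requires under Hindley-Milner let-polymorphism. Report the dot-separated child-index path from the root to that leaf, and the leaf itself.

Answer: 0.0 : 0

Working:
  unify Int ~ Bool
  FAIL: mismatch Int ~ Bool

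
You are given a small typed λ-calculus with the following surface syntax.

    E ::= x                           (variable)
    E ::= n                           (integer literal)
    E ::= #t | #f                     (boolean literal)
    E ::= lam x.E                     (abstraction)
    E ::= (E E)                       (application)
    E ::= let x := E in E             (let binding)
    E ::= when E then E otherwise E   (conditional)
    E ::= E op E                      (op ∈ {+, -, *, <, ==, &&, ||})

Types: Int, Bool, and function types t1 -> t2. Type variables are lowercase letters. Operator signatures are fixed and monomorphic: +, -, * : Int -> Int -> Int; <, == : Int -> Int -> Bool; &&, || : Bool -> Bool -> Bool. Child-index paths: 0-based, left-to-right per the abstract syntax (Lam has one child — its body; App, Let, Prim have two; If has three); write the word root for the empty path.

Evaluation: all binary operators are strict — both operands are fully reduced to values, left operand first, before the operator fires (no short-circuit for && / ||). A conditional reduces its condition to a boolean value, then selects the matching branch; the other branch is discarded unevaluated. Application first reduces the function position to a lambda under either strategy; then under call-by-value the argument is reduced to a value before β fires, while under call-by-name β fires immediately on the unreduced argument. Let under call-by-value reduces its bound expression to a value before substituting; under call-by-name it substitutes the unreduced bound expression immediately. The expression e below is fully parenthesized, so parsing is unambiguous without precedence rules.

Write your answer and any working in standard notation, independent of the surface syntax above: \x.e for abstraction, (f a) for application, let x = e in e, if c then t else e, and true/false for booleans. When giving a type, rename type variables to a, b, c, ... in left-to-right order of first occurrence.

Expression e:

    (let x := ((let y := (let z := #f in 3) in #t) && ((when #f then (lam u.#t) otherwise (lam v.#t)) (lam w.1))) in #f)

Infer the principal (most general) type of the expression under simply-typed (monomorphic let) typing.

Answer: Bool

Working:
let z : Bool
let y : Int
  unify Bool ~ Bool
  unify Bool ~ Bool
\u._ : a -> Bool
\v._ : b -> Bool
  unify a -> Bool ~ b -> Bool
  unify a ~ b
  unify Bool ~ Bool
\w._ : c -> Int
  unify b -> Bool ~ (c -> Int) -> d
  unify b ~ c -> Int
  unify Bool ~ d
_ _ : Bool
  unify Bool ~ Bool
let x : Bool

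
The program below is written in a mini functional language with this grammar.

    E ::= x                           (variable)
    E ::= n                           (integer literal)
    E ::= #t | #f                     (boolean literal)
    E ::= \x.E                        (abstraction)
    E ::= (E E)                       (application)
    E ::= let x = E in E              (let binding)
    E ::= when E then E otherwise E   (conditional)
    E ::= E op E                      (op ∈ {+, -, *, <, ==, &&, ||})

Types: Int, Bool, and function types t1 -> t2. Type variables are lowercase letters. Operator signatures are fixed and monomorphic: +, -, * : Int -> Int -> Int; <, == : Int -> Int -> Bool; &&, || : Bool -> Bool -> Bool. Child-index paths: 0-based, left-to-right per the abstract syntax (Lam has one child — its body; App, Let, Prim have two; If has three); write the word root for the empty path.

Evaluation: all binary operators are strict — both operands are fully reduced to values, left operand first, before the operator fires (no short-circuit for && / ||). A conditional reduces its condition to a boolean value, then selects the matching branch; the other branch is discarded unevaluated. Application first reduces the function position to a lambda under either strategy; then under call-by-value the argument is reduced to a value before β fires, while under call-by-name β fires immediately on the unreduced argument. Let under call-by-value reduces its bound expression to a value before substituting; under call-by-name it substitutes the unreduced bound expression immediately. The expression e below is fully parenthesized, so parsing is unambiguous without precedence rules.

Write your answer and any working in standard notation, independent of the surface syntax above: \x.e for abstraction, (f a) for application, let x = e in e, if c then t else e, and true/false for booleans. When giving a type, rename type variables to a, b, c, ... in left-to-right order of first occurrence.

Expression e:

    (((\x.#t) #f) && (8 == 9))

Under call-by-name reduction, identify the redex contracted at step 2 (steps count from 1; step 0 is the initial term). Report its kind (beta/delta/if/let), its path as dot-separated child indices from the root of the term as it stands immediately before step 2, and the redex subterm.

Working:
step 0: (((\x.true) false) && (8 == 9))
step 1: [beta@0] (true && (8 == 9))
step 2: [delta@1] (true && false)

Answer: delta at 1 : (8 == 9)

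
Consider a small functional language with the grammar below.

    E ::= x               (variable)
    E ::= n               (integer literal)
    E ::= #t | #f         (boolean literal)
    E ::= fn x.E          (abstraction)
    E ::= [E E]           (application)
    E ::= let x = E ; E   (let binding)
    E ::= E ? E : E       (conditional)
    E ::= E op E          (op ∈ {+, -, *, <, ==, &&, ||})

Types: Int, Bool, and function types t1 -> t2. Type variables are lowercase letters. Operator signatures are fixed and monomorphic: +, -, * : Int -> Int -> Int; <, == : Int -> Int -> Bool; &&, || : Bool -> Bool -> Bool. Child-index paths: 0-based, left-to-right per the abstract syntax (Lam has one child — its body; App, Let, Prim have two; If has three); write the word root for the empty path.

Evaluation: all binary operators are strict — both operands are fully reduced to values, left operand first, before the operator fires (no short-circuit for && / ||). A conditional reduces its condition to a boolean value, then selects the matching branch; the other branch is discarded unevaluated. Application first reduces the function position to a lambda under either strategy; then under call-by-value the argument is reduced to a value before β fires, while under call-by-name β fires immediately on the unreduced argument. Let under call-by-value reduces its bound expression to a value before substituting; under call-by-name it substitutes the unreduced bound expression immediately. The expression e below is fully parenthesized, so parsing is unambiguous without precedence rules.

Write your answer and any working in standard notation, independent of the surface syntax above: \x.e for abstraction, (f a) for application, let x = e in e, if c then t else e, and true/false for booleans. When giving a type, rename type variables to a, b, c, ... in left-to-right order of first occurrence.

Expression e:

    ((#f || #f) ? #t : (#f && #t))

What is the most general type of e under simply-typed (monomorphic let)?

Answer: Bool

Derivation:
  unify Bool ~ Bool
  unify Bool ~ Bool
  unify Bool ~ Bool
  unify Bool ~ Bool
  unify Bool ~ Bool
  unify Bool ~ Bool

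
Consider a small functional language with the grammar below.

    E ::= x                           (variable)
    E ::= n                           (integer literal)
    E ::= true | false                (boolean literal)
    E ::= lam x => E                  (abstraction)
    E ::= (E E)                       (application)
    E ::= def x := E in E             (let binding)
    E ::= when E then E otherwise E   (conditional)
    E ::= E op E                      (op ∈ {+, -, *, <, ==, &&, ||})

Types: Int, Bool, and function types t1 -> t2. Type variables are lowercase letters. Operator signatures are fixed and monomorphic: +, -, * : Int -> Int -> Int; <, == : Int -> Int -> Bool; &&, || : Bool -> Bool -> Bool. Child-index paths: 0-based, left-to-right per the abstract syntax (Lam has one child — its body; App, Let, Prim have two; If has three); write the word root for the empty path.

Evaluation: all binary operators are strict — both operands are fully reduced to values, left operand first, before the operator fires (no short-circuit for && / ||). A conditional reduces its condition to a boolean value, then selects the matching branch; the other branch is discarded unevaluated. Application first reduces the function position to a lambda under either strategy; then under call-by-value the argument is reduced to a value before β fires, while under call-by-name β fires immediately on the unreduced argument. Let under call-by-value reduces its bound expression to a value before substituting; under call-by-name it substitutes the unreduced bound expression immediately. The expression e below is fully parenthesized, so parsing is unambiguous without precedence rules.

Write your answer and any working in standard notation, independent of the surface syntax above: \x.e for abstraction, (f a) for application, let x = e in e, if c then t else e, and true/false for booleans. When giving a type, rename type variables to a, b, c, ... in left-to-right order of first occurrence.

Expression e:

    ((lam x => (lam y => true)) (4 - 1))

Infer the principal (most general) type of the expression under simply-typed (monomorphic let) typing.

Derivation:
\y._ : b -> Bool
\x._ : a -> b -> Bool
  unify Int ~ Int
  unify Int ~ Int
  unify a -> b -> Bool ~ Int -> c
  unify a ~ Int
  unify b -> Bool ~ c
_ _ : b -> Bool

Answer: a -> Bool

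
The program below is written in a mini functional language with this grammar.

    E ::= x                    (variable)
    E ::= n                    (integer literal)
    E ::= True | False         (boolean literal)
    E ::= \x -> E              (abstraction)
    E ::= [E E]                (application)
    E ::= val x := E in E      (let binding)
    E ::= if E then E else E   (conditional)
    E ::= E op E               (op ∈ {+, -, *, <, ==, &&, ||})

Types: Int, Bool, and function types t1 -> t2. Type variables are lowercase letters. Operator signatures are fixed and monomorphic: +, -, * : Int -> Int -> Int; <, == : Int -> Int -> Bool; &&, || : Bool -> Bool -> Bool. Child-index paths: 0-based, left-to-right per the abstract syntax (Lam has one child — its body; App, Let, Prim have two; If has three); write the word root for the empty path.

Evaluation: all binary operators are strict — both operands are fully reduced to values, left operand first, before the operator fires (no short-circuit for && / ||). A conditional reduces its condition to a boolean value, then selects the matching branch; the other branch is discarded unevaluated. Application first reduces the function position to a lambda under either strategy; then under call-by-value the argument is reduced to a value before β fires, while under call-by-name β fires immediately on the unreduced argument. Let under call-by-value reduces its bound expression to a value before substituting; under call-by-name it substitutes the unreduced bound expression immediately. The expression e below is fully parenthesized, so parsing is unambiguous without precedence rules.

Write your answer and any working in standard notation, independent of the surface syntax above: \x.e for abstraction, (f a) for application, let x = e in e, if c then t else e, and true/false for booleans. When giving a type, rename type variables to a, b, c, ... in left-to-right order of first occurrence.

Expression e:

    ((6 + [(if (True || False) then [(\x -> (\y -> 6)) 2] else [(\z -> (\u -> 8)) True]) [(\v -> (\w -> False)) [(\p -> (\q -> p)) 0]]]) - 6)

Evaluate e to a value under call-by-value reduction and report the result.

Trace:
step 0: ((6 + ((if (true || false) then ((\x.(\y.6)) 2) else ((\z.(\u.8)) true)) ((\v.(\w.false)) ((\p.(\q.p)) 0)))) - 6)
step 1: [delta@0.1.0.0] ((6 + ((if true then ((\x.(\y.6)) 2) else ((\z.(\u.8)) true)) ((\v.(\w.false)) ((\p.(\q.p)) 0)))) - 6)
step 2: [if@0.1.0] ((6 + (((\x.(\y.6)) 2) ((\v.(\w.false)) ((\p.(\q.p)) 0)))) - 6)
step 3: [beta@0.1.0] ((6 + ((\y.6) ((\v.(\w.false)) ((\p.(\q.p)) 0)))) - 6)
step 4: [beta@0.1.1.1] ((6 + ((\y.6) ((\v.(\w.false)) (\q.0)))) - 6)
step 5: [beta@0.1.1] ((6 + ((\y.6) (\w.false))) - 6)
step 6: [beta@0.1] ((6 + 6) - 6)
step 7: [delta@0] (12 - 6)
step 8: [delta@root] 6

Answer: 6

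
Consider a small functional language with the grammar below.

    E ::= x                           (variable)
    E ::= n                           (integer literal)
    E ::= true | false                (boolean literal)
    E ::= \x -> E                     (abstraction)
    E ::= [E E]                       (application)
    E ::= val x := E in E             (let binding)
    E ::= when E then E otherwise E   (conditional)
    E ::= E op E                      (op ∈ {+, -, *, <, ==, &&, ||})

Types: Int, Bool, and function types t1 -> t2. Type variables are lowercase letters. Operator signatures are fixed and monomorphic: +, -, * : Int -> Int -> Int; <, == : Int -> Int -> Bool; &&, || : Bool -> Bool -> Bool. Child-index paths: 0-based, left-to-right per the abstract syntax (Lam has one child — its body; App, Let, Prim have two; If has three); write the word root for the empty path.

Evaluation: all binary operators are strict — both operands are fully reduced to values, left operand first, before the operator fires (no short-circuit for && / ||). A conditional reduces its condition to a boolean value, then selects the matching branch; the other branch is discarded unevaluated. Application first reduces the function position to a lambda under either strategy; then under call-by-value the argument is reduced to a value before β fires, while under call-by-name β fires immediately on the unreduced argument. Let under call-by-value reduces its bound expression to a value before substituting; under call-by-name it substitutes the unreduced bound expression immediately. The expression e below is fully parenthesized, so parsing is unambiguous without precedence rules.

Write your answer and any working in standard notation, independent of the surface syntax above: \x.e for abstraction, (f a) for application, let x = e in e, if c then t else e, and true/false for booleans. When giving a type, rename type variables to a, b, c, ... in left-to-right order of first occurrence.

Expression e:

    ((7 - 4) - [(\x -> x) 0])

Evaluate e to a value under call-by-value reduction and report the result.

Working:
step 0: ((7 - 4) - ((\x.x) 0))
step 1: [delta@0] (3 - ((\x.x) 0))
step 2: [beta@1] (3 - 0)
step 3: [delta@root] 3

Answer: 3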